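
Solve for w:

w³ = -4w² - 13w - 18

w = -2

Rearrange: w³ + 4w² + 13w + 18 = 0.
Possible rational roots are divisors of 18. Testing w = -2 gives 0, so (w + 2) is a factor.
Divide: w³ + 4w² + 13w + 18 = (w + 2)(w² + 2w + 9).
The quadratic w² + 2w + 9 has discriminant -32 < 0, so no further real roots.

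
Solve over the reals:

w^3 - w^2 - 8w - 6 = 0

Possible rational roots are divisors of -6. Testing w = -1 gives 0, so (w + 1) is a factor.
Divide: w^3 - w^2 - 8w - 6 = (w + 1)(w^2 - 2w - 6).
Apply the quadratic formula to w^2 - 2w - 6 = 0: w = (2 +/- sqrt(28))/2, i.e. w ~= 3.6458 or w ~= -1.6458.

w = -1.6458 or w = -1 or w = 3.6458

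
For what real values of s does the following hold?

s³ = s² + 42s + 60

Rearrange: s³ - s² - 42s - 60 = 0.
Possible rational roots are divisors of -60. Testing s = -5 gives 0, so (s + 5) is a factor.
Divide: s³ - s² - 42s - 60 = (s + 5)(s² - 6s - 12).
Apply the quadratic formula to s² - 6s - 12 = 0: s = (6 ± √84)/2, i.e. s ≈ 7.5826 or s ≈ -1.5826.

s = -5 or s = -1.5826 or s = 7.5826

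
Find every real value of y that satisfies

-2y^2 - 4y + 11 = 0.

y = -3.5495 or y = 1.5495

Discriminant: (-4)^2 - 4*(-2)*11 = 104.
Quadratic formula: y = (4 +/- sqrt(104)) / (-4).
So y = -sqrt(26)/2 - 1 ~= -3.5495 or y = -1 + sqrt(26)/2 ~= 1.5495.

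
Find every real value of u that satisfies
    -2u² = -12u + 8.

Rearrange to standard form: -2u² + 12u - 8 = 0.
Discriminant: (12)² − 4·(-2)·(-8) = 80.
Quadratic formula: u = (-12 ± √80) / (-4).
So u = 3 - √(5) ≈ 0.7639 or u = √(5) + 3 ≈ 5.2361.

u = 0.7639 or u = 5.2361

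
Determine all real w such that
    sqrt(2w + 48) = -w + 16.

Square both sides: 2w + 48 = (-w + 16)^2.
Expand and rearrange: w^2 - 34w + 208 = 0.
Solving gives w = 26 or w = 8.
Check each candidate in the original equation:
  w = 26: sqrt(100) = 10, while -w + 16 = -10 — extraneous.
  w = 8: sqrt(64) = 8, while -w + 16 = 8 — valid.

w = 8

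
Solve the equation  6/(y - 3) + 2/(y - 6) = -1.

Multiply both sides by (y - 3)(y - 6):
6(y - 6) + 2(y - 3) = -(y - 3)(y - 6).
Expand and collect terms: -y² + y + 24 = 0.
By the quadratic formula, y = (-1 ± √97) / -2, so y ≈ -4.4244 or y ≈ 5.4244.
Neither value makes a denominator zero (y ≠ 3, y ≠ 6), so both are valid.

y = -4.4244 or y = 5.4244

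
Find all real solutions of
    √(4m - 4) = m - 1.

Square both sides: 4m - 4 = (m - 1)².
Expand and rearrange: m² - 6m + 5 = 0.
Solving gives m = 5 or m = 1.
Check each candidate in the original equation:
  m = 5: √(16) = 4, while m - 1 = 4 — valid.
  m = 1: √(0) = 0, while m - 1 = 0 — valid.

m = 1 or m = 5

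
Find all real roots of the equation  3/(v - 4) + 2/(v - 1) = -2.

Multiply both sides by (v - 4)(v - 1):
3(v - 1) + 2(v - 4) = -2(v - 4)(v - 1).
Expand and collect terms: -2v² + 5v + 3 = 0.
Factor or apply the quadratic formula: v = -0.5 or v = 3.
Neither value makes a denominator zero (v ≠ 4, v ≠ 1), so both are valid.

v = -0.5 or v = 3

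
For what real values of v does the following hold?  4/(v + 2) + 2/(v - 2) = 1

Multiply both sides by (v + 2)(v - 2):
4(v - 2) + 2(v + 2) = (v + 2)(v - 2).
Expand and collect terms: v² - 6v = 0.
Factor or apply the quadratic formula: v = 6 or v = 0.
Neither value makes a denominator zero (v ≠ -2, v ≠ 2), so both are valid.

v = 0 or v = 6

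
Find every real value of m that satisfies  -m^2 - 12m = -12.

m = -12.9282 or m = 0.9282

Rearrange to standard form: -m^2 - 12m + 12 = 0.
Discriminant: (-12)^2 - 4*(-1)*12 = 192.
Quadratic formula: m = (12 +/- sqrt(192)) / (-2).
So m = -4*sqrt(3) - 6 ~= -12.9282 or m = -6 + 4*sqrt(3) ~= 0.9282.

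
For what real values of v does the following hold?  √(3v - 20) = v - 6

v = 7 or v = 8

Square both sides: 3v - 20 = (v - 6)².
Expand and rearrange: v² - 15v + 56 = 0.
Solving gives v = 8 or v = 7.
Check each candidate in the original equation:
  v = 8: √(4) = 2, while v - 6 = 2 — valid.
  v = 7: √(1) = 1, while v - 6 = 1 — valid.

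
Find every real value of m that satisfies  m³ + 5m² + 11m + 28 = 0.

Possible rational roots are divisors of 28. Testing m = -4 gives 0, so (m + 4) is a factor.
Divide: m³ + 5m² + 11m + 28 = (m + 4)(m² + m + 7).
The quadratic m² + m + 7 has discriminant -27 < 0, so no further real roots.

m = -4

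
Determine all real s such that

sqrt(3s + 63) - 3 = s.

s = 6

Isolate the radical: sqrt(3s + 63) = s + 3.
Square both sides: 3s + 63 = (s + 3)^2.
Expand and rearrange: s^2 + 3s - 54 = 0.
Solving gives s = 6 or s = -9.
Check each candidate in the original equation:
  s = 6: sqrt(81) = 9, while s + 3 = 9 — valid.
  s = -9: sqrt(36) = 6, while s + 3 = -6 — extraneous.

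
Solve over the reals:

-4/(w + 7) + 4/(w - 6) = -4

Multiply both sides by (w + 7)(w - 6):
-4(w - 6) + 4(w + 7) = -4(w + 7)(w - 6).
Expand and collect terms: -4w^2 - 4w + 116 = 0.
By the quadratic formula, w = (4 +/- sqrt(1872)) / -8, so w ~= -5.9083 or w ~= 4.9083.
Neither value makes a denominator zero (w != -7, w != 6), so both are valid.

w = -5.9083 or w = 4.9083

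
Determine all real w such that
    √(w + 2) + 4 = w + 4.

Isolate the radical: √(w + 2) = w.
Square both sides: w + 2 = (w)².
Expand and rearrange: w² - w - 2 = 0.
Solving gives w = 2 or w = -1.
Check each candidate in the original equation:
  w = 2: √(4) = 2, while w = 2 — valid.
  w = -1: √(1) = 1, while w = -1 — extraneous.

w = 2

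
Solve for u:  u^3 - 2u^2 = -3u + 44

Rearrange: u^3 - 2u^2 + 3u - 44 = 0.
Possible rational roots are divisors of -44. Testing u = 4 gives 0, so (u - 4) is a factor.
Divide: u^3 - 2u^2 + 3u - 44 = (u - 4)(u^2 + 2u + 11).
The quadratic u^2 + 2u + 11 has discriminant -40 < 0, so no further real roots.

u = 4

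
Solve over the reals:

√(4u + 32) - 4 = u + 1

u = 1

Isolate the radical: √(4u + 32) = u + 5.
Square both sides: 4u + 32 = (u + 5)².
Expand and rearrange: u² + 6u - 7 = 0.
Solving gives u = 1 or u = -7.
Check each candidate in the original equation:
  u = 1: √(36) = 6, while u + 5 = 6 — valid.
  u = -7: √(4) = 2, while u + 5 = -2 — extraneous.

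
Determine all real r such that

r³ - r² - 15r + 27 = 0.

Possible rational roots are divisors of 27. Testing r = 3 gives 0, so (r - 3) is a factor.
Divide: r³ - r² - 15r + 27 = (r - 3)(r² + 2r - 9).
Apply the quadratic formula to r² + 2r - 9 = 0: r = (-2 ± √40)/2, i.e. r ≈ 2.1623 or r ≈ -4.1623.

r = -4.1623 or r = 2.1623 or r = 3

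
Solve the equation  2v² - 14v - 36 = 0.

Factor: 2(v + 2)(v - 9) = 0.
So v = -2 or v = 9.

v = -2 or v = 9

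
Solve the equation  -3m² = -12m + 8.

m = 0.8453 or m = 3.1547

Rearrange to standard form: -3m² + 12m - 8 = 0.
Discriminant: (12)² − 4·(-3)·(-8) = 48.
Quadratic formula: m = (-12 ± √48) / (-6).
So m = 2 - 2·√(3)/3 ≈ 0.8453 or m = 2·√(3)/3 + 2 ≈ 3.1547.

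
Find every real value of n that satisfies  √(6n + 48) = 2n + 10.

n = -2

Square both sides: 6n + 48 = (2n + 10)².
Expand and rearrange: 4n² + 34n + 52 = 0.
Solving gives n = -2 or n = -6.5.
Check each candidate in the original equation:
  n = -2: √(36) = 6, while 2n + 10 = 6 — valid.
  n = -6.5: √(9) = 3, while 2n + 10 = -3 — extraneous.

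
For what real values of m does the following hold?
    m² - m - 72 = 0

Factor: (m + 8)(m - 9) = 0.
So m = -8 or m = 9.

m = -8 or m = 9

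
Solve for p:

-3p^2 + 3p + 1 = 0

Discriminant: (3)^2 - 4*(-3)*1 = 21.
Quadratic formula: p = (-3 +/- sqrt(21)) / (-6).
So p = 1/2 - sqrt(21)/6 ~= -0.2638 or p = 1/2 + sqrt(21)/6 ~= 1.2638.

p = -0.2638 or p = 1.2638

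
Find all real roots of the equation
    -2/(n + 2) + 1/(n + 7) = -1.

n = -7.7417 or n = -0.2583

Multiply both sides by (n + 2)(n + 7):
-2(n + 7) + (n + 2) = -(n + 2)(n + 7).
Expand and collect terms: -n^2 - 8n - 2 = 0.
By the quadratic formula, n = (8 +/- sqrt(56)) / -2, so n ~= -7.7417 or n ~= -0.2583.
Neither value makes a denominator zero (n != -2, n != -7), so both are valid.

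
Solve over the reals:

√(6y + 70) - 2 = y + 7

Isolate the radical: √(6y + 70) = y + 9.
Square both sides: 6y + 70 = (y + 9)².
Expand and rearrange: y² + 12y + 11 = 0.
Solving gives y = -1 or y = -11.
Check each candidate in the original equation:
  y = -1: √(64) = 8, while y + 9 = 8 — valid.
  y = -11: √(4) = 2, while y + 9 = -2 — extraneous.

y = -1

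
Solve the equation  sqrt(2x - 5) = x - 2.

x = 3

Square both sides: 2x - 5 = (x - 2)^2.
Expand and rearrange: x^2 - 6x + 9 = 0.
This gives the repeated root x = 3.
Check in the original equation:
  x = 3: sqrt(1) = 1, while x - 2 = 1 — valid.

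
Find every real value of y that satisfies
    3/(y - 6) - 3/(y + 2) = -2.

y = 0 or y = 4

Multiply both sides by (y - 6)(y + 2):
3(y + 2) - 3(y - 6) = -2(y - 6)(y + 2).
Expand and collect terms: -2y² + 8y = 0.
Factor or apply the quadratic formula: y = 0 or y = 4.
Neither value makes a denominator zero (y ≠ 6, y ≠ -2), so both are valid.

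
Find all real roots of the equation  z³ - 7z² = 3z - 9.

Rearrange: z³ - 7z² - 3z + 9 = 0.
Possible rational roots are divisors of 9. Testing z = 1 gives 0, so (z - 1) is a factor.
Divide: z³ - 7z² - 3z + 9 = (z - 1)(z² - 6z - 9).
Apply the quadratic formula to z² - 6z - 9 = 0: z = (6 ± √72)/2, i.e. z ≈ 7.2426 or z ≈ -1.2426.

z = -1.2426 or z = 1 or z = 7.2426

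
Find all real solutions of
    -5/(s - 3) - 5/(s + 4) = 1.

Multiply both sides by (s - 3)(s + 4):
-5(s + 4) - 5(s - 3) = (s - 3)(s + 4).
Expand and collect terms: s² + 11s - 7 = 0.
By the quadratic formula, s = (-11 ± √149) / 2, so s ≈ 0.6033 or s ≈ -11.6033.
Neither value makes a denominator zero (s ≠ 3, s ≠ -4), so both are valid.

s = -11.6033 or s = 0.6033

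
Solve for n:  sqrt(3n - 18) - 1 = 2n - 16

Isolate the radical: sqrt(3n - 18) = 2n - 15.
Square both sides: 3n - 18 = (2n - 15)^2.
Expand and rearrange: 4n^2 - 63n + 243 = 0.
Solving gives n = 9 or n = 6.75.
Check each candidate in the original equation:
  n = 9: sqrt(9) = 3, while 2n - 15 = 3 — valid.
  n = 6.75: sqrt(2.25) = 1.5, while 2n - 15 = -1.5 — extraneous.

n = 9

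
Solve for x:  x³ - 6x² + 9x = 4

x = 1 or x = 4

Rearrange: x³ - 6x² + 9x - 4 = 0.
Possible rational roots are divisors of -4. Testing x = 4 gives 0, so (x - 4) is a factor.
Divide: x³ - 6x² + 9x - 4 = (x - 4)(x² - 2x + 1).
The quadratic has the repeated root x = 1.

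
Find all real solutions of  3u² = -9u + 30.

Bring every term to one side: 3u² + 9u - 30 = 0.
Factor: 3(u - 2)(u + 5) = 0.
So u = 2 or u = -5.

u = -5 or u = 2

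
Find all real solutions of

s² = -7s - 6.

s = -6 or s = -1

Bring every term to one side: s² + 7s + 6 = 0.
Factor: (s + 6)(s + 1) = 0.
So s = -6 or s = -1.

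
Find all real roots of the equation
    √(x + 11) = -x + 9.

x = 5

Square both sides: x + 11 = (-x + 9)².
Expand and rearrange: x² - 19x + 70 = 0.
Solving gives x = 14 or x = 5.
Check each candidate in the original equation:
  x = 14: √(25) = 5, while -x + 9 = -5 — extraneous.
  x = 5: √(16) = 4, while -x + 9 = 4 — valid.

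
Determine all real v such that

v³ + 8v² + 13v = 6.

v = -5.3723 or v = -3 or v = 0.3723

Rearrange: v³ + 8v² + 13v - 6 = 0.
Possible rational roots are divisors of -6. Testing v = -3 gives 0, so (v + 3) is a factor.
Divide: v³ + 8v² + 13v - 6 = (v + 3)(v² + 5v - 2).
Apply the quadratic formula to v² + 5v - 2 = 0: v = (-5 ± √33)/2, i.e. v ≈ 0.3723 or v ≈ -5.3723.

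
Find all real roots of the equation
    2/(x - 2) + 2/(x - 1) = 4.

Multiply both sides by (x - 2)(x - 1):
2(x - 1) + 2(x - 2) = 4(x - 2)(x - 1).
Expand and collect terms: 4x^2 - 16x + 14 = 0.
By the quadratic formula, x = (16 +/- sqrt(32)) / 8, so x ~= 2.7071 or x ~= 1.2929.
Neither value makes a denominator zero (x != 2, x != 1), so both are valid.

x = 1.2929 or x = 2.7071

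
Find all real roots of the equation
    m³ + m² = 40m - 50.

Rearrange: m³ + m² - 40m + 50 = 0.
Possible rational roots are divisors of 50. Testing m = 5 gives 0, so (m - 5) is a factor.
Divide: m³ + m² - 40m + 50 = (m - 5)(m² + 6m - 10).
Apply the quadratic formula to m² + 6m - 10 = 0: m = (-6 ± √76)/2, i.e. m ≈ 1.3589 or m ≈ -7.3589.

m = -7.3589 or m = 1.3589 or m = 5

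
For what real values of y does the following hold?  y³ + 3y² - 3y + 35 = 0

y = -5

Possible rational roots are divisors of 35. Testing y = -5 gives 0, so (y + 5) is a factor.
Divide: y³ + 3y² - 3y + 35 = (y + 5)(y² - 2y + 7).
The quadratic y² - 2y + 7 has discriminant -24 < 0, so no further real roots.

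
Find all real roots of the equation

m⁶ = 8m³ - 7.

m = 1 or m = 1.9129

Let u = m³. The equation becomes u² - 8u + 7 = 0.
Factor: (u - 1)(u - 7) = 0, so u = 1 or u = 7.
m³ = 1 gives m = 1.
m³ = 7 gives m = ∛(7) ≈ 1.9129.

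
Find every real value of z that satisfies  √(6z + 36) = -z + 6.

Square both sides: 6z + 36 = (-z + 6)².
Expand and rearrange: z² - 18z = 0.
Solving gives z = 18 or z = 0.
Check each candidate in the original equation:
  z = 18: √(144) = 12, while -z + 6 = -12 — extraneous.
  z = 0: √(36) = 6, while -z + 6 = 6 — valid.

z = 0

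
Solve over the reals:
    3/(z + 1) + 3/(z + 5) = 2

Multiply both sides by (z + 1)(z + 5):
3(z + 5) + 3(z + 1) = 2(z + 1)(z + 5).
Expand and collect terms: 2z² + 6z - 8 = 0.
Factor or apply the quadratic formula: z = 1 or z = -4.
Neither value makes a denominator zero (z ≠ -1, z ≠ -5), so both are valid.

z = -4 or z = 1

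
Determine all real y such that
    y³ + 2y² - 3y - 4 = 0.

y = -2.5616 or y = -1 or y = 1.5616

Possible rational roots are divisors of -4. Testing y = -1 gives 0, so (y + 1) is a factor.
Divide: y³ + 2y² - 3y - 4 = (y + 1)(y² + y - 4).
Apply the quadratic formula to y² + y - 4 = 0: y = (-1 ± √17)/2, i.e. y ≈ 1.5616 or y ≈ -2.5616.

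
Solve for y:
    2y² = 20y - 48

y = 4 or y = 6

Bring every term to one side: 2y² - 20y + 48 = 0.
Factor: 2(y - 6)(y - 4) = 0.
So y = 6 or y = 4.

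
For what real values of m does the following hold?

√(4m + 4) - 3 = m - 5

Isolate the radical: √(4m + 4) = m - 2.
Square both sides: 4m + 4 = (m - 2)².
Expand and rearrange: m² - 8m = 0.
Solving gives m = 8 or m = 0.
Check each candidate in the original equation:
  m = 8: √(36) = 6, while m - 2 = 6 — valid.
  m = 0: √(4) = 2, while m - 2 = -2 — extraneous.

m = 8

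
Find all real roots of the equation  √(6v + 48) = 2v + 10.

Square both sides: 6v + 48 = (2v + 10)².
Expand and rearrange: 4v² + 34v + 52 = 0.
Solving gives v = -2 or v = -6.5.
Check each candidate in the original equation:
  v = -2: √(36) = 6, while 2v + 10 = 6 — valid.
  v = -6.5: √(9) = 3, while 2v + 10 = -3 — extraneous.

v = -2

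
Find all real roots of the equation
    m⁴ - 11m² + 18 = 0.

m = -3 or m = -1.4142 or m = 1.4142 or m = 3

Let u = m². The equation becomes u² - 11u + 18 = 0.
Factor: (u - 9)(u - 2) = 0, so u = 9 or u = 2.
m² = 9 gives m = ±3.
m² = 2 gives m = ±√(2) ≈ ±1.4142.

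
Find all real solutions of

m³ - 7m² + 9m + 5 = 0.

Possible rational roots are divisors of 5. Testing m = 5 gives 0, so (m - 5) is a factor.
Divide: m³ - 7m² + 9m + 5 = (m - 5)(m² - 2m - 1).
Apply the quadratic formula to m² - 2m - 1 = 0: m = (2 ± √8)/2, i.e. m ≈ 2.4142 or m ≈ -0.4142.

m = -0.4142 or m = 2.4142 or m = 5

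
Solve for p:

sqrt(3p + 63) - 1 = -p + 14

p = 6

Isolate the radical: sqrt(3p + 63) = -p + 15.
Square both sides: 3p + 63 = (-p + 15)^2.
Expand and rearrange: p^2 - 33p + 162 = 0.
Solving gives p = 27 or p = 6.
Check each candidate in the original equation:
  p = 27: sqrt(144) = 12, while -p + 15 = -12 — extraneous.
  p = 6: sqrt(81) = 9, while -p + 15 = 9 — valid.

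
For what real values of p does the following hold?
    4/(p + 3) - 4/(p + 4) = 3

Multiply both sides by (p + 3)(p + 4):
4(p + 4) - 4(p + 3) = 3(p + 3)(p + 4).
Expand and collect terms: 3p² + 21p + 32 = 0.
By the quadratic formula, p = (-21 ± √57) / 6, so p ≈ -2.2417 or p ≈ -4.7583.
Neither value makes a denominator zero (p ≠ -3, p ≠ -4), so both are valid.

p = -4.7583 or p = -2.2417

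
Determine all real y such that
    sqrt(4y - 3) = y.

y = 1 or y = 3

Square both sides: 4y - 3 = (y)^2.
Expand and rearrange: y^2 - 4y + 3 = 0.
Solving gives y = 3 or y = 1.
Check each candidate in the original equation:
  y = 3: sqrt(9) = 3, while y = 3 — valid.
  y = 1: sqrt(1) = 1, while y = 1 — valid.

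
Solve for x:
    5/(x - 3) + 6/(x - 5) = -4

x = 1 or x = 4.25

Multiply both sides by (x - 3)(x - 5):
5(x - 5) + 6(x - 3) = -4(x - 3)(x - 5).
Expand and collect terms: -4x² + 21x - 17 = 0.
Factor or apply the quadratic formula: x = 1 or x = 4.25.
Neither value makes a denominator zero (x ≠ 3, x ≠ 5), so both are valid.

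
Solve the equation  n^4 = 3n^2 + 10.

n = -2.2361 or n = 2.2361

Let u = n^2. The equation becomes u^2 - 3u - 10 = 0.
Factor: (u - 5)(u + 2) = 0, so u = 5 or u = -2.
n^2 = 5 gives n = +/-sqrt(5) ~= +/-2.2361.
n^2 = -2 < 0 has no real solution.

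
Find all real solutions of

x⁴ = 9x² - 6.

Let u = x². The equation becomes u² - 9u + 6 = 0.
By the quadratic formula, u = √(57)/2 + 9/2 or u = 9/2 - √(57)/2.
x² = √(57)/2 + 9/2 gives x = ±√(√(57)/2 + 9/2) ≈ ±2.8766.
x² = 9/2 - √(57)/2 gives x = ±√(9/2 - √(57)/2) ≈ ±0.8515.

x = -2.8766 or x = -0.8515 or x = 0.8515 or x = 2.8766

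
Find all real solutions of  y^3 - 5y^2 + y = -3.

Rearrange: y^3 - 5y^2 + y + 3 = 0.
Possible rational roots are divisors of 3. Testing y = 1 gives 0, so (y - 1) is a factor.
Divide: y^3 - 5y^2 + y + 3 = (y - 1)(y^2 - 4y - 3).
Apply the quadratic formula to y^2 - 4y - 3 = 0: y = (4 +/- sqrt(28))/2, i.e. y ~= 4.6458 or y ~= -0.6458.

y = -0.6458 or y = 1 or y = 4.6458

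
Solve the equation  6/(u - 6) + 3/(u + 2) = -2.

u = -4.131 or u = 3.631

Multiply both sides by (u - 6)(u + 2):
6(u + 2) + 3(u - 6) = -2(u - 6)(u + 2).
Expand and collect terms: -2u² - u + 30 = 0.
By the quadratic formula, u = (1 ± √241) / -4, so u ≈ -4.131 or u ≈ 3.631.
Neither value makes a denominator zero (u ≠ 6, u ≠ -2), so both are valid.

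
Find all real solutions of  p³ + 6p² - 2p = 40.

Rearrange: p³ + 6p² - 2p - 40 = 0.
Possible rational roots are divisors of -40. Testing p = -4 gives 0, so (p + 4) is a factor.
Divide: p³ + 6p² - 2p - 40 = (p + 4)(p² + 2p - 10).
Apply the quadratic formula to p² + 2p - 10 = 0: p = (-2 ± √44)/2, i.e. p ≈ 2.3166 or p ≈ -4.3166.

p = -4.3166 or p = -4 or p = 2.3166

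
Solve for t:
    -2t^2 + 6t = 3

Rearrange to standard form: -2t^2 + 6t - 3 = 0.
Discriminant: (6)^2 - 4*(-2)*(-3) = 12.
Quadratic formula: t = (-6 +/- sqrt(12)) / (-4).
So t = 3/2 - sqrt(3)/2 ~= 0.634 or t = sqrt(3)/2 + 3/2 ~= 2.366.

t = 0.634 or t = 2.366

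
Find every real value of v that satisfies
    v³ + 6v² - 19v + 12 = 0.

Possible rational roots are divisors of 12. Testing v = 1 gives 0, so (v - 1) is a factor.
Divide: v³ + 6v² - 19v + 12 = (v - 1)(v² + 7v - 12).
Apply the quadratic formula to v² + 7v - 12 = 0: v = (-7 ± √97)/2, i.e. v ≈ 1.4244 or v ≈ -8.4244.

v = -8.4244 or v = 1 or v = 1.4244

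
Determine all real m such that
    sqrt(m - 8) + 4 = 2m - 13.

Isolate the radical: sqrt(m - 8) = 2m - 17.
Square both sides: m - 8 = (2m - 17)^2.
Expand and rearrange: 4m^2 - 69m + 297 = 0.
Solving gives m = 9 or m = 8.25.
Check each candidate in the original equation:
  m = 9: sqrt(1) = 1, while 2m - 17 = 1 — valid.
  m = 8.25: sqrt(0.25) = 0.5, while 2m - 17 = -0.5 — extraneous.

m = 9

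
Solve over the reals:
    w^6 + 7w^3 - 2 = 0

w = -1.9377 or w = 0.6502

Let u = w^3. The equation becomes u^2 + 7u - 2 = 0.
By the quadratic formula, u = -7/2 + sqrt(57)/2 or u = -sqrt(57)/2 - 7/2.
w^3 = -7/2 + sqrt(57)/2 gives w = (-7/2 + sqrt(57)/2)^(1/3) ~= 0.6502.
w^3 = -sqrt(57)/2 - 7/2 gives w = -(7/2 + sqrt(57)/2)^(1/3) ~= -1.9377.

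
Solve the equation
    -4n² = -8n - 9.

Rearrange to standard form: -4n² + 8n + 9 = 0.
Discriminant: (8)² − 4·(-4)·9 = 208.
Quadratic formula: n = (-8 ± √208) / (-8).
So n = 1 - √(13)/2 ≈ -0.8028 or n = 1 + √(13)/2 ≈ 2.8028.

n = -0.8028 or n = 2.8028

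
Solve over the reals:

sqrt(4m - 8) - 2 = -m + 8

Isolate the radical: sqrt(4m - 8) = -m + 10.
Square both sides: 4m - 8 = (-m + 10)^2.
Expand and rearrange: m^2 - 24m + 108 = 0.
Solving gives m = 18 or m = 6.
Check each candidate in the original equation:
  m = 18: sqrt(64) = 8, while -m + 10 = -8 — extraneous.
  m = 6: sqrt(16) = 4, while -m + 10 = 4 — valid.

m = 6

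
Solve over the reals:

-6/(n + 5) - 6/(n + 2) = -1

n = -3.6847 or n = 8.6847

Multiply both sides by (n + 5)(n + 2):
-6(n + 2) - 6(n + 5) = -(n + 5)(n + 2).
Expand and collect terms: -n² + 5n + 32 = 0.
By the quadratic formula, n = (-5 ± √153) / -2, so n ≈ -3.6847 or n ≈ 8.6847.
Neither value makes a denominator zero (n ≠ -5, n ≠ -2), so both are valid.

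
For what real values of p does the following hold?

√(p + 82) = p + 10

p = -1

Square both sides: p + 82 = (p + 10)².
Expand and rearrange: p² + 19p + 18 = 0.
Solving gives p = -1 or p = -18.
Check each candidate in the original equation:
  p = -1: √(81) = 9, while p + 10 = 9 — valid.
  p = -18: √(64) = 8, while p + 10 = -8 — extraneous.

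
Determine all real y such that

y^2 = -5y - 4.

Bring every term to one side: y^2 + 5y + 4 = 0.
Factor: (y + 4)(y + 1) = 0.
So y = -4 or y = -1.

y = -4 or y = -1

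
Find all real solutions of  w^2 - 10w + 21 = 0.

w = 3 or w = 7

Factor: (w - 3)(w - 7) = 0.
So w = 3 or w = 7.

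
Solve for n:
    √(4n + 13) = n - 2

Square both sides: 4n + 13 = (n - 2)².
Expand and rearrange: n² - 8n - 9 = 0.
Solving gives n = 9 or n = -1.
Check each candidate in the original equation:
  n = 9: √(49) = 7, while n - 2 = 7 — valid.
  n = -1: √(9) = 3, while n - 2 = -3 — extraneous.

n = 9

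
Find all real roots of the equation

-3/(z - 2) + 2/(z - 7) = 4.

Multiply both sides by (z - 2)(z - 7):
-3(z - 7) + 2(z - 2) = 4(z - 2)(z - 7).
Expand and collect terms: 4z² - 35z + 39 = 0.
By the quadratic formula, z = (35 ± √601) / 8, so z ≈ 7.4394 or z ≈ 1.3106.
Neither value makes a denominator zero (z ≠ 2, z ≠ 7), so both are valid.

z = 1.3106 or z = 7.4394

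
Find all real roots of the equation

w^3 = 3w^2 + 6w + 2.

Rearrange: w^3 - 3w^2 - 6w - 2 = 0.
Possible rational roots are divisors of -2. Testing w = -1 gives 0, so (w + 1) is a factor.
Divide: w^3 - 3w^2 - 6w - 2 = (w + 1)(w^2 - 4w - 2).
Apply the quadratic formula to w^2 - 4w - 2 = 0: w = (4 +/- sqrt(24))/2, i.e. w ~= 4.4495 or w ~= -0.4495.

w = -1 or w = -0.4495 or w = 4.4495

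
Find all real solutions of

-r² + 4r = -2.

Rearrange to standard form: -r² + 4r + 2 = 0.
Discriminant: (4)² − 4·(-1)·2 = 24.
Quadratic formula: r = (-4 ± √24) / (-2).
So r = 2 - √(6) ≈ -0.4495 or r = 2 + √(6) ≈ 4.4495.

r = -0.4495 or r = 4.4495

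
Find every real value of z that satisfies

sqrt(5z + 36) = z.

z = 9

Square both sides: 5z + 36 = (z)^2.
Expand and rearrange: z^2 - 5z - 36 = 0.
Solving gives z = 9 or z = -4.
Check each candidate in the original equation:
  z = 9: sqrt(81) = 9, while z = 9 — valid.
  z = -4: sqrt(16) = 4, while z = -4 — extraneous.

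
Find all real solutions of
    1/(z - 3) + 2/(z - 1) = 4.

Multiply both sides by (z - 3)(z - 1):
(z - 1) + 2(z - 3) = 4(z - 3)(z - 1).
Expand and collect terms: 4z^2 - 19z + 19 = 0.
By the quadratic formula, z = (19 +/- sqrt(57)) / 8, so z ~= 3.3187 or z ~= 1.4313.
Neither value makes a denominator zero (z != 3, z != 1), so both are valid.

z = 1.4313 or z = 3.3187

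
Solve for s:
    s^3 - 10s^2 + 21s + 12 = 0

Possible rational roots are divisors of 12. Testing s = 4 gives 0, so (s - 4) is a factor.
Divide: s^3 - 10s^2 + 21s + 12 = (s - 4)(s^2 - 6s - 3).
Apply the quadratic formula to s^2 - 6s - 3 = 0: s = (6 +/- sqrt(48))/2, i.e. s ~= 6.4641 or s ~= -0.4641.

s = -0.4641 or s = 4 or s = 6.4641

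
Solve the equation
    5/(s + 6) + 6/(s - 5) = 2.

s = -4.1189 or s = 8.6189

Multiply both sides by (s + 6)(s - 5):
5(s - 5) + 6(s + 6) = 2(s + 6)(s - 5).
Expand and collect terms: 2s² - 9s - 71 = 0.
By the quadratic formula, s = (9 ± √649) / 4, so s ≈ 8.6189 or s ≈ -4.1189.
Neither value makes a denominator zero (s ≠ -6, s ≠ 5), so both are valid.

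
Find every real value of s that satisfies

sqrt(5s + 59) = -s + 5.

Square both sides: 5s + 59 = (-s + 5)^2.
Expand and rearrange: s^2 - 15s - 34 = 0.
Solving gives s = 17 or s = -2.
Check each candidate in the original equation:
  s = 17: sqrt(144) = 12, while -s + 5 = -12 — extraneous.
  s = -2: sqrt(49) = 7, while -s + 5 = 7 — valid.

s = -2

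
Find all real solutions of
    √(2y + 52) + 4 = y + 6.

y = 6

Isolate the radical: √(2y + 52) = y + 2.
Square both sides: 2y + 52 = (y + 2)².
Expand and rearrange: y² + 2y - 48 = 0.
Solving gives y = 6 or y = -8.
Check each candidate in the original equation:
  y = 6: √(64) = 8, while y + 2 = 8 — valid.
  y = -8: √(36) = 6, while y + 2 = -6 — extraneous.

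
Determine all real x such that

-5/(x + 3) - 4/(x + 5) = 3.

x = -7.2078 or x = -3.7922

Multiply both sides by (x + 3)(x + 5):
-5(x + 5) - 4(x + 3) = 3(x + 3)(x + 5).
Expand and collect terms: 3x^2 + 33x + 82 = 0.
By the quadratic formula, x = (-33 +/- sqrt(105)) / 6, so x ~= -3.7922 or x ~= -7.2078.
Neither value makes a denominator zero (x != -3, x != -5), so both are valid.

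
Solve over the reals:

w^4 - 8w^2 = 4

w = -2.9107 or w = 2.9107

Let u = w^2. The equation becomes u^2 - 8u - 4 = 0.
By the quadratic formula, u = 4 + 2*sqrt(5) or u = 4 - 2*sqrt(5).
w^2 = 4 + 2*sqrt(5) gives w = +/-sqrt(4 + 2*sqrt(5)) ~= +/-2.9107.
w^2 = 4 - 2*sqrt(5) < 0 has no real solution.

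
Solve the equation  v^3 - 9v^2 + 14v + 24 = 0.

Possible rational roots are divisors of 24. Testing v = 4 gives 0, so (v - 4) is a factor.
Divide: v^3 - 9v^2 + 14v + 24 = (v - 4)(v^2 - 5v - 6).
Factor the quadratic: v = 6 or v = -1.

v = -1 or v = 4 or v = 6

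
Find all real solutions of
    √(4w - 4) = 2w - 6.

Square both sides: 4w - 4 = (2w - 6)².
Expand and rearrange: 4w² - 28w + 40 = 0.
Solving gives w = 5 or w = 2.
Check each candidate in the original equation:
  w = 5: √(16) = 4, while 2w - 6 = 4 — valid.
  w = 2: √(4) = 2, while 2w - 6 = -2 — extraneous.

w = 5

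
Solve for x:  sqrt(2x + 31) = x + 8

x = -3

Square both sides: 2x + 31 = (x + 8)^2.
Expand and rearrange: x^2 + 14x + 33 = 0.
Solving gives x = -3 or x = -11.
Check each candidate in the original equation:
  x = -3: sqrt(25) = 5, while x + 8 = 5 — valid.
  x = -11: sqrt(9) = 3, while x + 8 = -3 — extraneous.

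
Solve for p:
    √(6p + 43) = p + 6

p = 1

Square both sides: 6p + 43 = (p + 6)².
Expand and rearrange: p² + 6p - 7 = 0.
Solving gives p = 1 or p = -7.
Check each candidate in the original equation:
  p = 1: √(49) = 7, while p + 6 = 7 — valid.
  p = -7: √(1) = 1, while p + 6 = -1 — extraneous.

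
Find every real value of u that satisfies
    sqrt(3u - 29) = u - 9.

Square both sides: 3u - 29 = (u - 9)^2.
Expand and rearrange: u^2 - 21u + 110 = 0.
Solving gives u = 11 or u = 10.
Check each candidate in the original equation:
  u = 11: sqrt(4) = 2, while u - 9 = 2 — valid.
  u = 10: sqrt(1) = 1, while u - 9 = 1 — valid.

u = 10 or u = 11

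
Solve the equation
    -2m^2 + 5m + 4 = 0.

Discriminant: (5)^2 - 4*(-2)*4 = 57.
Quadratic formula: m = (-5 +/- sqrt(57)) / (-4).
So m = 5/4 - sqrt(57)/4 ~= -0.6375 or m = 5/4 + sqrt(57)/4 ~= 3.1375.

m = -0.6375 or m = 3.1375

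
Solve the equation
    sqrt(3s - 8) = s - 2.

Square both sides: 3s - 8 = (s - 2)^2.
Expand and rearrange: s^2 - 7s + 12 = 0.
Solving gives s = 4 or s = 3.
Check each candidate in the original equation:
  s = 4: sqrt(4) = 2, while s - 2 = 2 — valid.
  s = 3: sqrt(1) = 1, while s - 2 = 1 — valid.

s = 3 or s = 4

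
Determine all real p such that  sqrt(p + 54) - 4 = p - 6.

p = 10

Isolate the radical: sqrt(p + 54) = p - 2.
Square both sides: p + 54 = (p - 2)^2.
Expand and rearrange: p^2 - 5p - 50 = 0.
Solving gives p = 10 or p = -5.
Check each candidate in the original equation:
  p = 10: sqrt(64) = 8, while p - 2 = 8 — valid.
  p = -5: sqrt(49) = 7, while p - 2 = -7 — extraneous.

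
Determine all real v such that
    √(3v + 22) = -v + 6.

Square both sides: 3v + 22 = (-v + 6)².
Expand and rearrange: v² - 15v + 14 = 0.
Solving gives v = 14 or v = 1.
Check each candidate in the original equation:
  v = 14: √(64) = 8, while -v + 6 = -8 — extraneous.
  v = 1: √(25) = 5, while -v + 6 = 5 — valid.

v = 1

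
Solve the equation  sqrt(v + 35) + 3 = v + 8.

v = 1

Isolate the radical: sqrt(v + 35) = v + 5.
Square both sides: v + 35 = (v + 5)^2.
Expand and rearrange: v^2 + 9v - 10 = 0.
Solving gives v = 1 or v = -10.
Check each candidate in the original equation:
  v = 1: sqrt(36) = 6, while v + 5 = 6 — valid.
  v = -10: sqrt(25) = 5, while v + 5 = -5 — extraneous.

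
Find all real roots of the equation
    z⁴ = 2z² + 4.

Let u = z². The equation becomes u² - 2u - 4 = 0.
By the quadratic formula, u = 1 + √(5) or u = 1 - √(5).
z² = 1 + √(5) gives z = ±√(1 + √(5)) ≈ ±1.7989.
z² = 1 - √(5) < 0 has no real solution.

z = -1.7989 or z = 1.7989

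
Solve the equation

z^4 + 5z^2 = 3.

Let u = z^2. The equation becomes u^2 + 5u - 3 = 0.
By the quadratic formula, u = -5/2 + sqrt(37)/2 or u = -sqrt(37)/2 - 5/2.
z^2 = -5/2 + sqrt(37)/2 gives z = +/-sqrt(-5/2 + sqrt(37)/2) ~= +/-0.7358.
z^2 = -sqrt(37)/2 - 5/2 < 0 has no real solution.

z = -0.7358 or z = 0.7358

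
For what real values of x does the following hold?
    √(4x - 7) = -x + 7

Square both sides: 4x - 7 = (-x + 7)².
Expand and rearrange: x² - 18x + 56 = 0.
Solving gives x = 14 or x = 4.
Check each candidate in the original equation:
  x = 14: √(49) = 7, while -x + 7 = -7 — extraneous.
  x = 4: √(9) = 3, while -x + 7 = 3 — valid.

x = 4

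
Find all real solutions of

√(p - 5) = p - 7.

p = 9

Square both sides: p - 5 = (p - 7)².
Expand and rearrange: p² - 15p + 54 = 0.
Solving gives p = 9 or p = 6.
Check each candidate in the original equation:
  p = 9: √(4) = 2, while p - 7 = 2 — valid.
  p = 6: √(1) = 1, while p - 7 = -1 — extraneous.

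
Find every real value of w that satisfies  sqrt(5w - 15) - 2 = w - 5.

w = 3 or w = 8

Isolate the radical: sqrt(5w - 15) = w - 3.
Square both sides: 5w - 15 = (w - 3)^2.
Expand and rearrange: w^2 - 11w + 24 = 0.
Solving gives w = 8 or w = 3.
Check each candidate in the original equation:
  w = 8: sqrt(25) = 5, while w - 3 = 5 — valid.
  w = 3: sqrt(0) = 0, while w - 3 = 0 — valid.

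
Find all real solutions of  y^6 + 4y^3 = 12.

Let u = y^3. The equation becomes u^2 + 4u - 12 = 0.
Factor: (u - 2)(u + 6) = 0, so u = 2 or u = -6.
y^3 = 2 gives y = (2)^(1/3) ~= 1.2599.
y^3 = -6 gives y = -(6)^(1/3) ~= -1.8171.

y = -1.8171 or y = 1.2599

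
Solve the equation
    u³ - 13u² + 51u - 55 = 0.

Possible rational roots are divisors of -55. Testing u = 5 gives 0, so (u - 5) is a factor.
Divide: u³ - 13u² + 51u - 55 = (u - 5)(u² - 8u + 11).
Apply the quadratic formula to u² - 8u + 11 = 0: u = (8 ± √20)/2, i.e. u ≈ 6.2361 or u ≈ 1.7639.

u = 1.7639 or u = 5 or u = 6.2361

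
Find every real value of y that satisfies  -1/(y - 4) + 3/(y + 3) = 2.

Multiply both sides by (y - 4)(y + 3):
-(y + 3) + 3(y - 4) = 2(y - 4)(y + 3).
Expand and collect terms: 2y^2 - 4y - 9 = 0.
By the quadratic formula, y = (4 +/- sqrt(88)) / 4, so y ~= 3.3452 or y ~= -1.3452.
Neither value makes a denominator zero (y != 4, y != -3), so both are valid.

y = -1.3452 or y = 3.3452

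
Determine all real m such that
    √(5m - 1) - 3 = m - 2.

Isolate the radical: √(5m - 1) = m + 1.
Square both sides: 5m - 1 = (m + 1)².
Expand and rearrange: m² - 3m + 2 = 0.
Solving gives m = 2 or m = 1.
Check each candidate in the original equation:
  m = 2: √(9) = 3, while m + 1 = 3 — valid.
  m = 1: √(4) = 2, while m + 1 = 2 — valid.

m = 1 or m = 2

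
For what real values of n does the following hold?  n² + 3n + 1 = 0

Discriminant: (3)² − 4·1·1 = 5.
Quadratic formula: n = (-3 ± √5) / 2.
So n = -3/2 + √(5)/2 ≈ -0.382 or n = -3/2 - √(5)/2 ≈ -2.618.

n = -2.618 or n = -0.382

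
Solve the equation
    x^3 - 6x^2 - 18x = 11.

Rearrange: x^3 - 6x^2 - 18x - 11 = 0.
Possible rational roots are divisors of -11. Testing x = -1 gives 0, so (x + 1) is a factor.
Divide: x^3 - 6x^2 - 18x - 11 = (x + 1)(x^2 - 7x - 11).
Apply the quadratic formula to x^2 - 7x - 11 = 0: x = (7 +/- sqrt(93))/2, i.e. x ~= 8.3218 or x ~= -1.3218.

x = -1.3218 or x = -1 or x = 8.3218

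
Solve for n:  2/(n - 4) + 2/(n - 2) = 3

n = 2.4648 or n = 4.8685

Multiply both sides by (n - 4)(n - 2):
2(n - 2) + 2(n - 4) = 3(n - 4)(n - 2).
Expand and collect terms: 3n² - 22n + 36 = 0.
By the quadratic formula, n = (22 ± √52) / 6, so n ≈ 4.8685 or n ≈ 2.4648.
Neither value makes a denominator zero (n ≠ 4, n ≠ 2), so both are valid.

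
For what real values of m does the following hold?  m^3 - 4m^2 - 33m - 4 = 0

m = -4 or m = -0.1231 or m = 8.1231

Possible rational roots are divisors of -4. Testing m = -4 gives 0, so (m + 4) is a factor.
Divide: m^3 - 4m^2 - 33m - 4 = (m + 4)(m^2 - 8m - 1).
Apply the quadratic formula to m^2 - 8m - 1 = 0: m = (8 +/- sqrt(68))/2, i.e. m ~= 8.1231 or m ~= -0.1231.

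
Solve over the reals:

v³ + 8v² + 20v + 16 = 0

Possible rational roots are divisors of 16. Testing v = -4 gives 0, so (v + 4) is a factor.
Divide: v³ + 8v² + 20v + 16 = (v + 4)(v² + 4v + 4).
The quadratic has the repeated root v = -2.

v = -4 or v = -2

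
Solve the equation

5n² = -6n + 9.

Rearrange to standard form: 5n² + 6n - 9 = 0.
Discriminant: (6)² − 4·5·(-9) = 216.
Quadratic formula: n = (-6 ± √216) / 10.
So n = -3/5 + 3·√(6)/5 ≈ 0.8697 or n = -3·√(6)/5 - 3/5 ≈ -2.0697.

n = -2.0697 or n = 0.8697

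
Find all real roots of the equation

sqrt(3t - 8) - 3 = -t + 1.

Isolate the radical: sqrt(3t - 8) = -t + 4.
Square both sides: 3t - 8 = (-t + 4)^2.
Expand and rearrange: t^2 - 11t + 24 = 0.
Solving gives t = 8 or t = 3.
Check each candidate in the original equation:
  t = 8: sqrt(16) = 4, while -t + 4 = -4 — extraneous.
  t = 3: sqrt(1) = 1, while -t + 4 = 1 — valid.

t = 3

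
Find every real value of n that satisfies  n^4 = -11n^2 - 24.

Let u = n^2. The equation becomes u^2 + 11u + 24 = 0.
Factor: (u + 8)(u + 3) = 0, so u = -8 or u = -3.
n^2 = -8 < 0 has no real solution.
n^2 = -3 < 0 has no real solution.

No real solutions.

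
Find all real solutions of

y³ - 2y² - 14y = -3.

y = -3 or y = 0.2087 or y = 4.7913

Rearrange: y³ - 2y² - 14y + 3 = 0.
Possible rational roots are divisors of 3. Testing y = -3 gives 0, so (y + 3) is a factor.
Divide: y³ - 2y² - 14y + 3 = (y + 3)(y² - 5y + 1).
Apply the quadratic formula to y² - 5y + 1 = 0: y = (5 ± √21)/2, i.e. y ≈ 4.7913 or y ≈ 0.2087.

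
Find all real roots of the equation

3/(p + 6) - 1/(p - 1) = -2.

p = -7.4159 or p = 1.4159

Multiply both sides by (p + 6)(p - 1):
3(p - 1) - (p + 6) = -2(p + 6)(p - 1).
Expand and collect terms: -2p² - 12p + 21 = 0.
By the quadratic formula, p = (12 ± √312) / -4, so p ≈ -7.4159 or p ≈ 1.4159.
Neither value makes a denominator zero (p ≠ -6, p ≠ 1), so both are valid.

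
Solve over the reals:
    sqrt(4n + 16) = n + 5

Square both sides: 4n + 16 = (n + 5)^2.
Expand and rearrange: n^2 + 6n + 9 = 0.
This gives the repeated root n = -3.
Check in the original equation:
  n = -3: sqrt(4) = 2, while n + 5 = 2 — valid.

n = -3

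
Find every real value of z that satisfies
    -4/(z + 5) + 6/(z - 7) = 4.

z = -5.8958 or z = 8.3958

Multiply both sides by (z + 5)(z - 7):
-4(z - 7) + 6(z + 5) = 4(z + 5)(z - 7).
Expand and collect terms: 4z^2 - 10z - 198 = 0.
By the quadratic formula, z = (10 +/- sqrt(3268)) / 8, so z ~= 8.3958 or z ~= -5.8958.
Neither value makes a denominator zero (z != -5, z != 7), so both are valid.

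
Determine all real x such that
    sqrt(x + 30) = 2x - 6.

Square both sides: x + 30 = (2x - 6)^2.
Expand and rearrange: 4x^2 - 25x + 6 = 0.
Solving gives x = 6 or x = 0.25.
Check each candidate in the original equation:
  x = 6: sqrt(36) = 6, while 2x - 6 = 6 — valid.
  x = 0.25: sqrt(30.25) = 5.5, while 2x - 6 = -5.5 — extraneous.

x = 6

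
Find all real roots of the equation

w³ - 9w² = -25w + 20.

w = 1.382 or w = 3.618 or w = 4

Rearrange: w³ - 9w² + 25w - 20 = 0.
Possible rational roots are divisors of -20. Testing w = 4 gives 0, so (w - 4) is a factor.
Divide: w³ - 9w² + 25w - 20 = (w - 4)(w² - 5w + 5).
Apply the quadratic formula to w² - 5w + 5 = 0: w = (5 ± √5)/2, i.e. w ≈ 3.618 or w ≈ 1.382.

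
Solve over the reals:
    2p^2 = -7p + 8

Rearrange to standard form: 2p^2 + 7p - 8 = 0.
Discriminant: (7)^2 - 4*2*(-8) = 113.
Quadratic formula: p = (-7 +/- sqrt(113)) / 4.
So p = -7/4 + sqrt(113)/4 ~= 0.9075 or p = -sqrt(113)/4 - 7/4 ~= -4.4075.

p = -4.4075 or p = 0.9075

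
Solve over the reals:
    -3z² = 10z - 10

Rearrange to standard form: -3z² - 10z + 10 = 0.
Discriminant: (-10)² − 4·(-3)·10 = 220.
Quadratic formula: z = (10 ± √220) / (-6).
So z = -√(55)/3 - 5/3 ≈ -4.1387 or z = -5/3 + √(55)/3 ≈ 0.8054.

z = -4.1387 or z = 0.8054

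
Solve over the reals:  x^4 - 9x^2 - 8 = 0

x = -3.1329 or x = 3.1329

Let u = x^2. The equation becomes u^2 - 9u - 8 = 0.
By the quadratic formula, u = 9/2 + sqrt(113)/2 or u = 9/2 - sqrt(113)/2.
x^2 = 9/2 + sqrt(113)/2 gives x = +/-sqrt(9/2 + sqrt(113)/2) ~= +/-3.1329.
x^2 = 9/2 - sqrt(113)/2 < 0 has no real solution.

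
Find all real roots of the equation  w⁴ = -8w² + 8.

Let u = w². The equation becomes u² + 8u - 8 = 0.
By the quadratic formula, u = -4 + 2·√(6) or u = -2·√(6) - 4.
w² = -4 + 2·√(6) gives w = ±√(-4 + 2·√(6)) ≈ ±0.9481.
w² = -2·√(6) - 4 < 0 has no real solution.

w = -0.9481 or w = 0.9481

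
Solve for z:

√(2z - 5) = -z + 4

Square both sides: 2z - 5 = (-z + 4)².
Expand and rearrange: z² - 10z + 21 = 0.
Solving gives z = 7 or z = 3.
Check each candidate in the original equation:
  z = 7: √(9) = 3, while -z + 4 = -3 — extraneous.
  z = 3: √(1) = 1, while -z + 4 = 1 — valid.

z = 3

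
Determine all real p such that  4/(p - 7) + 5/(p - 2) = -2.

Multiply both sides by (p - 7)(p - 2):
4(p - 2) + 5(p - 7) = -2(p - 7)(p - 2).
Expand and collect terms: -2p² + 9p + 15 = 0.
By the quadratic formula, p = (-9 ± √201) / -4, so p ≈ -1.2944 or p ≈ 5.7944.
Neither value makes a denominator zero (p ≠ 7, p ≠ 2), so both are valid.

p = -1.2944 or p = 5.7944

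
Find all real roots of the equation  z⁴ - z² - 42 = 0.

z = -2.6458 or z = 2.6458

Let u = z². The equation becomes u² - u - 42 = 0.
Factor: (u - 7)(u + 6) = 0, so u = 7 or u = -6.
z² = 7 gives z = ±√(7) ≈ ±2.6458.
z² = -6 < 0 has no real solution.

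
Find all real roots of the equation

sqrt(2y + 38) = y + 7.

y = -1

Square both sides: 2y + 38 = (y + 7)^2.
Expand and rearrange: y^2 + 12y + 11 = 0.
Solving gives y = -1 or y = -11.
Check each candidate in the original equation:
  y = -1: sqrt(36) = 6, while y + 7 = 6 — valid.
  y = -11: sqrt(16) = 4, while y + 7 = -4 — extraneous.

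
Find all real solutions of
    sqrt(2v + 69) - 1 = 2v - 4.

Isolate the radical: sqrt(2v + 69) = 2v - 3.
Square both sides: 2v + 69 = (2v - 3)^2.
Expand and rearrange: 4v^2 - 14v - 60 = 0.
Solving gives v = 6 or v = -2.5.
Check each candidate in the original equation:
  v = 6: sqrt(81) = 9, while 2v - 3 = 9 — valid.
  v = -2.5: sqrt(64) = 8, while 2v - 3 = -8 — extraneous.

v = 6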